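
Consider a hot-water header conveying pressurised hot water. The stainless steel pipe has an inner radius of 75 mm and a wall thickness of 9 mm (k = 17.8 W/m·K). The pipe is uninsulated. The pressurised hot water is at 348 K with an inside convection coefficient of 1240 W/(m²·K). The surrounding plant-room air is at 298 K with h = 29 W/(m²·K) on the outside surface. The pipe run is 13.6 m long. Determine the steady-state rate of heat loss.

For a radial system each layer contributes R = ln(r_out/r_in)/(2πkL); films add R = 1/(hA).
R_inner film = 1/(h_i·2πr₁L) = 1/(1240×2π×0.075×13.6) = 1.258×10^-4 K/W
R_stainless steel pipe wall = ln(84/75)/(2π×17.8×13.6) = 7.451×10^-5 K/W
R_outer film = 1/(h_o·2πr_oL) = 1/(29×2π×0.084×13.6) = 0.004804 K/W
R_total = 0.005004 K/W
Q = ΔT/R_total = 50/0.005004

Q ≈ 9990 W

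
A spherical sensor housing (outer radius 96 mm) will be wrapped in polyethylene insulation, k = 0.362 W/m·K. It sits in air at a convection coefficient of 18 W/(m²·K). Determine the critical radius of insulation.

For a sphere r_cr = 2k/h = 2×0.362/18
r_cr = 40.2 mm; since the bare radius (96 mm) is above r_cr, any added insulation will reduce heat loss.

r_cr ≈ 40.2 mm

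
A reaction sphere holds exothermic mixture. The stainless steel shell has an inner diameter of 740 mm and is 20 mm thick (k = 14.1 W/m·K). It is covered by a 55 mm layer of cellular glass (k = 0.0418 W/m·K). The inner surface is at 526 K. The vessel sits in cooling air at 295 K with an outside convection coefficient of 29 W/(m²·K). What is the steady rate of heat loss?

Q ≈ 374 W

Spherical conduction: R = (1/r_in − 1/r_out)/(4πk) per layer; series-sum.
R_stainless steel shell = (1/0.37 − 1/0.39)/(4π×14.1) = 7.822×10^-4 K/W
R_cellular glass = (1/0.39 − 1/0.445)/(4π×0.0418) = 0.6033 K/W
R_outer film = 1/(h·4πr_o²) = 1/(29×4π×0.445²) = 0.01386 K/W
R_total = 0.618 K/W
Q = ΔT/R_total = 231/0.618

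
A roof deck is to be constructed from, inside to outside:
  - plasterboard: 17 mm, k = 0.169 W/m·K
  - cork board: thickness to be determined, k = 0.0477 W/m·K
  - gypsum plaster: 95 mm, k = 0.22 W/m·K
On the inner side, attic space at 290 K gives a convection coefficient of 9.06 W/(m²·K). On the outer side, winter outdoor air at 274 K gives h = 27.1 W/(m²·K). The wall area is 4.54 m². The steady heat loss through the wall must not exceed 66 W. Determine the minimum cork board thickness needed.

Model the wall as resistances in series:
R_inner film = 1/(h_i·A) = 1/(9.06×4.54) = 0.02431 K/W
R_plasterboard = L/(kA) = 0.017/(0.169×4.54) = 0.02216 K/W
R_gypsum plaster = L/(kA) = 0.095/(0.22×4.54) = 0.09511 K/W
R_outer film = 1/(h_o·A) = 1/(27.1×4.54) = 0.008128 K/W
Sum of the known resistances R_other = 0.1497 K/W
Required total resistance R_tot = ΔT/Q_allow = 16/66 = 0.2424 K/W
R_cork board = R_tot − R_other = 0.09271 K/W
L = R·k·A = 0.09271×0.0477×4.54

L ≈ 20.1 mm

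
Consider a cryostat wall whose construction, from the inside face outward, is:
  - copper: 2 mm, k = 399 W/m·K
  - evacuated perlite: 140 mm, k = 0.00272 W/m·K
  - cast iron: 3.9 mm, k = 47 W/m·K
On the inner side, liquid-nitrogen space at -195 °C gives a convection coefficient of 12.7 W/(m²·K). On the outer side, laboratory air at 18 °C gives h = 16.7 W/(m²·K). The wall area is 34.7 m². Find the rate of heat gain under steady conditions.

Thermal resistances in series:
R_inner film = 1/(h_i·A) = 1/(12.7×34.7) = 0.002269 K/W
R_copper = L/(kA) = 0.002/(399×34.7) = 1.445×10^-7 K/W
R_evacuated perlite = L/(kA) = 0.14/(0.00272×34.7) = 1.483 K/W
R_cast iron = L/(kA) = 0.0039/(47×34.7) = 2.391×10^-6 K/W
R_outer film = 1/(h_o·A) = 1/(16.7×34.7) = 0.001726 K/W
R_total = 1.487 K/W
Q = ΔT / R_total = 213 / 1.487

Q ≈ 143 W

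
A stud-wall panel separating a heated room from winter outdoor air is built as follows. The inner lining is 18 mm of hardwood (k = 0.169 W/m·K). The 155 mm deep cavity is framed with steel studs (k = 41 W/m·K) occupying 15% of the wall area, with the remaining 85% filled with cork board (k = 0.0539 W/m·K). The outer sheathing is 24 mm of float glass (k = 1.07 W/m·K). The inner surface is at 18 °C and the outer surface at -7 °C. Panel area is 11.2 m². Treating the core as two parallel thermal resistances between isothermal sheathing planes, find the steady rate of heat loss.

Q ≈ 1820 W

Sheathing layers in series; stud and cavity paths in parallel between them.
R_inner = 0.018/(0.169×11.2) = 0.00951 K/W
R_stud  = 0.155/(41×0.15×11.2) = 0.00225 K/W
R_cav   = 0.155/(0.0539×0.85×11.2) = 0.3021 K/W
1/R_core = 1/R_stud + 1/R_cav → R_core = 0.002234 K/W
R_outer = 0.024/(1.07×11.2) = 0.002003 K/W
R_total = 0.01375 K/W
Q = ΔT/R_total = 25/0.01375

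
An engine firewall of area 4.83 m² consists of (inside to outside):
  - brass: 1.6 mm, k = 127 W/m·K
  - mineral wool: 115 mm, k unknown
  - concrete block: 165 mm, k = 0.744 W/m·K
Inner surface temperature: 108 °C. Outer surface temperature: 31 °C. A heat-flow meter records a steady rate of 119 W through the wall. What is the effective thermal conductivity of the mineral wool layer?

k ≈ 0.0396 W/(m·K)

Thermal resistances in series:
R_brass = L/(kA) = 0.0016/(127×4.83) = 2.608×10^-6 K/W
R_concrete block = L/(kA) = 0.165/(0.744×4.83) = 0.04592 K/W
Sum of known resistances R_other = 0.04592 K/W
Total R = ΔT/Q = 77/119 = 0.6471 K/W
R_mineral wool = R_total − R_other = 0.6011 K/W
k = L/(R·A) = 0.115/(0.6011×4.83)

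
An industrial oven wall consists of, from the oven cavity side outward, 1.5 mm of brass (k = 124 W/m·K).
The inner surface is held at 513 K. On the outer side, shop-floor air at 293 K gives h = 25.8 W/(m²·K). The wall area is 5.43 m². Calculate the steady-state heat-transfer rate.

Thermal resistances in series:
R_brass = L/(kA) = 0.0015/(124×5.43) = 2.228×10^-6 K/W
R_outer film = 1/(h_o·A) = 1/(25.8×5.43) = 0.007138 K/W
R_total = 0.00714 K/W
Q = ΔT / R_total = 220 / 0.00714

Q ≈ 30800 W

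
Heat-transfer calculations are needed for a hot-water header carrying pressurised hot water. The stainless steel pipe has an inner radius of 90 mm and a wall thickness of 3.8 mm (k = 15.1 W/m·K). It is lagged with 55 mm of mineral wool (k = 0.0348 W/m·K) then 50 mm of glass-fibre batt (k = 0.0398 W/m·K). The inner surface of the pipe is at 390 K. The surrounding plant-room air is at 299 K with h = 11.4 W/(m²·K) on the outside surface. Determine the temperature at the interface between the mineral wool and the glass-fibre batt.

T ≈ 332 K

Per-layer cylindrical resistances, series-summed:
R_stainless steel pipe wall = ln(93.8/90)/(2π×15.1×1) = 4.359×10^-4 K/W
R_mineral wool = ln(148.8/93.8)/(2π×0.0348×1) = 2.11 K/W
R_glass-fibre batt = ln(198.8/148.8)/(2π×0.0398×1) = 1.158 K/W
R_outer film = 1/(h_o·2πr_oL) = 1/(11.4×2π×0.1988×1) = 0.07023 K/W
R_total = 3.339 K/W
Q = ΔT/R_total = 91/3.339
Q = 27.2 W/m
T_interface = T_inner − Q·ΣR(inner→interface) = 390 − 27.2×2.111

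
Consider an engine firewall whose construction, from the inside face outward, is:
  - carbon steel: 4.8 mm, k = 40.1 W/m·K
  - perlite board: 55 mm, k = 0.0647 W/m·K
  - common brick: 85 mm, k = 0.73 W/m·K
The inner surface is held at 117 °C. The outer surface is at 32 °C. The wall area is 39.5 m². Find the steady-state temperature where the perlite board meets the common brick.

Series thermal resistances:
R_carbon steel = L/(kA) = 0.0048/(40.1×39.5) = 3.03×10^-6 K/W
R_perlite board = L/(kA) = 0.055/(0.0647×39.5) = 0.02152 K/W
R_common brick = L/(kA) = 0.085/(0.73×39.5) = 0.002948 K/W
R_total = 0.02447 K/W;  Q = ΔT/R_total = 85/0.02447 = 3473 W
T_interface = T_inner − Q·ΣR(inner→interface) = 117 − 3470×0.02152

T ≈ 42.2 °C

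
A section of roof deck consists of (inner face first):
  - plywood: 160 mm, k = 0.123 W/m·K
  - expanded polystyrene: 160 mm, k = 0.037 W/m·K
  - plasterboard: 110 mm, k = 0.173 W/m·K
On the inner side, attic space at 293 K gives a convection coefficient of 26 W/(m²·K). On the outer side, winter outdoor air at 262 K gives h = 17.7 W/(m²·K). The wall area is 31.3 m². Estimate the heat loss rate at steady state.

Using the resistance-network approach (series):
R_inner film = 1/(h_i·A) = 1/(26×31.3) = 0.001229 K/W
R_plywood = L/(kA) = 0.16/(0.123×31.3) = 0.04156 K/W
R_expanded polystyrene = L/(kA) = 0.16/(0.037×31.3) = 0.1382 K/W
R_plasterboard = L/(kA) = 0.11/(0.173×31.3) = 0.02031 K/W
R_outer film = 1/(h_o·A) = 1/(17.7×31.3) = 0.001805 K/W
R_total = 0.2031 K/W
Q = ΔT / R_total = 31 / 0.2031

Q ≈ 153 W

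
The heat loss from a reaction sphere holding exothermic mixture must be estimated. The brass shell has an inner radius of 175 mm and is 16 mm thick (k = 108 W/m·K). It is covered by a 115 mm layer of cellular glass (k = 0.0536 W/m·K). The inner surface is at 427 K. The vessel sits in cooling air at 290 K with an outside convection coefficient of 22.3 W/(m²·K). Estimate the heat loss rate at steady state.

Q ≈ 46.3 W

For a spherical shell R = (1/r₁ − 1/r₂)/(4πk); film R = 1/(h·4πr²). In series:
R_brass shell = (1/0.175 − 1/0.191)/(4π×108) = 3.527×10^-4 K/W
R_cellular glass = (1/0.191 − 1/0.306)/(4π×0.0536) = 2.921 K/W
R_outer film = 1/(h·4πr_o²) = 1/(22.3×4π×0.306²) = 0.03811 K/W
R_total = 2.96 K/W
Q = ΔT/R_total = 137/2.96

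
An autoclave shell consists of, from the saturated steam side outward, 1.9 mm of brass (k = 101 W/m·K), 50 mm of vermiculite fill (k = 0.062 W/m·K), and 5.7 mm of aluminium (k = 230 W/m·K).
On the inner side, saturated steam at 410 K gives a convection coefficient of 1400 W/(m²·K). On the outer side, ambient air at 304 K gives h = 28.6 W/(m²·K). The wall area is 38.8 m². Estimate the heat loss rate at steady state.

Q ≈ 4880 W

Treating each layer as a thermal resistance in series:
R_inner film = 1/(h_i·A) = 1/(1400×38.8) = 1.841×10^-5 K/W
R_brass = L/(kA) = 0.0019/(101×38.8) = 4.848×10^-7 K/W
R_vermiculite fill = L/(kA) = 0.05/(0.062×38.8) = 0.02078 K/W
R_aluminium = L/(kA) = 0.0057/(230×38.8) = 6.387×10^-7 K/W
R_outer film = 1/(h_o·A) = 1/(28.6×38.8) = 9.012×10^-4 K/W
R_total = 0.02171 K/W
Q = ΔT / R_total = 106 / 0.02171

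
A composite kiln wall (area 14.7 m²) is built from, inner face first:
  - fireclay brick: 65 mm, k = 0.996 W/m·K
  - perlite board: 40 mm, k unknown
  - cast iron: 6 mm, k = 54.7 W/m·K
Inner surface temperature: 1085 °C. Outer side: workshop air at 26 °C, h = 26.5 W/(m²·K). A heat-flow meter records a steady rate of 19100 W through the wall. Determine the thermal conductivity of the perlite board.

k ≈ 0.0562 W/(m·K)

Treating each layer as a thermal resistance in series:
R_fireclay brick = L/(kA) = 0.065/(0.996×14.7) = 0.00444 K/W
R_cast iron = L/(kA) = 0.006/(54.7×14.7) = 7.462×10^-6 K/W
R_outer film = 1/(h_o·A) = 1/(26.5×14.7) = 0.002567 K/W
Sum of known resistances R_other = 0.007014 K/W
Total R = ΔT/Q = 1059/19100 = 0.05545 K/W
R_perlite board = R_total − R_other = 0.04843 K/W
k = L/(R·A) = 0.04/(0.04843×14.7)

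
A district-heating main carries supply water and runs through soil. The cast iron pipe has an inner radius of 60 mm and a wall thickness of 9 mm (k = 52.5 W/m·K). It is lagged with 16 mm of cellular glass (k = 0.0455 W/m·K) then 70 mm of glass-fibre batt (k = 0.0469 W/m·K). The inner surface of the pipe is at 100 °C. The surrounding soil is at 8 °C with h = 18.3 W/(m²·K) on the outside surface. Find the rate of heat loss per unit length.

q′ ≈ 32.6 W/m

Radial resistances (cylindrical: R_cond = ln(r_o/r_i)/(2πkL), R_conv = 1/(h·2πrL)):
R_cast iron pipe wall = ln(69/60)/(2π×52.5×1) = 4.237×10^-4 K/W
R_cellular glass = ln(85/69)/(2π×0.0455×1) = 0.7295 K/W
R_glass-fibre batt = ln(155/85)/(2π×0.0469×1) = 2.039 K/W
R_outer film = 1/(h_o·2πr_oL) = 1/(18.3×2π×0.155×1) = 0.05611 K/W
R_total = 2.825 K/W
Q = ΔT/R_total = 92/2.825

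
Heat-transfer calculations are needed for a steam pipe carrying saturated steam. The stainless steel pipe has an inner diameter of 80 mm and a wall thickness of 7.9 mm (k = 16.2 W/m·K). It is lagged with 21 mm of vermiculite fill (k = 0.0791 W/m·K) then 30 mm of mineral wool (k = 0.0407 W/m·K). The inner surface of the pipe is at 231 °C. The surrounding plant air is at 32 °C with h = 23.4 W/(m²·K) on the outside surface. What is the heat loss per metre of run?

Per-layer cylindrical resistances, series-summed:
R_stainless steel pipe wall = ln(47.9/40)/(2π×16.2×1) = 0.001771 K/W
R_vermiculite fill = ln(68.9/47.9)/(2π×0.0791×1) = 0.7315 K/W
R_mineral wool = ln(98.9/68.9)/(2π×0.0407×1) = 1.413 K/W
R_outer film = 1/(h_o·2πr_oL) = 1/(23.4×2π×0.0989×1) = 0.06877 K/W
R_total = 2.215 K/W
Q = ΔT/R_total = 199/2.215

q′ ≈ 89.8 W/m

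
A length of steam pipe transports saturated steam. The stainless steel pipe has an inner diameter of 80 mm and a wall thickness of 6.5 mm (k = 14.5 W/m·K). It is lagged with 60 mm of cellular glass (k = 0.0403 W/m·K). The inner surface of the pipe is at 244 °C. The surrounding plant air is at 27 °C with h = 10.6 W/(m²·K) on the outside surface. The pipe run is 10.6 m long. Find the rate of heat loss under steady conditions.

Q ≈ 673 W

For a radial system each layer contributes R = ln(r_out/r_in)/(2πkL); films add R = 1/(hA).
R_stainless steel pipe wall = ln(46.5/40)/(2π×14.5×10.6) = 1.559×10^-4 K/W
R_cellular glass = ln(106.5/46.5)/(2π×0.0403×10.6) = 0.3087 K/W
R_outer film = 1/(h_o·2πr_oL) = 1/(10.6×2π×0.1065×10.6) = 0.0133 K/W
R_total = 0.3222 K/W
Q = ΔT/R_total = 217/0.3222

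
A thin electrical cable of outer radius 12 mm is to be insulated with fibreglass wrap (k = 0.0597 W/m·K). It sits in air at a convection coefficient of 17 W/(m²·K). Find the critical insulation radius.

r_cr ≈ 3.51 mm

For a cylinder r_cr = k/h = 0.0597/17
r_cr = 3.51 mm; since the bare radius (12 mm) is above r_cr, any added insulation will reduce heat loss.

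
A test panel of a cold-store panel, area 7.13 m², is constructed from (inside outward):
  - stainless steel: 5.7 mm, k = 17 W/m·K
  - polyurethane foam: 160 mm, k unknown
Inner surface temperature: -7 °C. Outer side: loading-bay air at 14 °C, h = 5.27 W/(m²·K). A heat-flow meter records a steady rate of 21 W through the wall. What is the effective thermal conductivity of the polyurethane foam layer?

Treating each layer as a thermal resistance in series:
R_stainless steel = L/(kA) = 0.0057/(17×7.13) = 4.703×10^-5 K/W
R_outer film = 1/(h_o·A) = 1/(5.27×7.13) = 0.02661 K/W
Sum of known resistances R_other = 0.02666 K/W
Total R = ΔT/Q = 21/21 = 1 K/W
R_polyurethane foam = R_total − R_other = 0.9733 K/W
k = L/(R·A) = 0.16/(0.9733×7.13)

k ≈ 0.0231 W/(m·K)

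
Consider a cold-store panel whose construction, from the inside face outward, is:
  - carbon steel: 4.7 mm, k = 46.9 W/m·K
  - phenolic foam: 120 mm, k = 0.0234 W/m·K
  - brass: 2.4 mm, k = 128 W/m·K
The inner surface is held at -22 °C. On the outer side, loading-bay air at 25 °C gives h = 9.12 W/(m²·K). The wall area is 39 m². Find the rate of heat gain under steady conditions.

Q ≈ 350 W

Treating each layer as a thermal resistance in series:
R_carbon steel = L/(kA) = 0.0047/(46.9×39) = 2.57×10^-6 K/W
R_phenolic foam = L/(kA) = 0.12/(0.0234×39) = 0.1315 K/W
R_brass = L/(kA) = 0.0024/(128×39) = 4.808×10^-7 K/W
R_outer film = 1/(h_o·A) = 1/(9.12×39) = 0.002812 K/W
R_total = 0.1343 K/W
Q = ΔT / R_total = 47 / 0.1343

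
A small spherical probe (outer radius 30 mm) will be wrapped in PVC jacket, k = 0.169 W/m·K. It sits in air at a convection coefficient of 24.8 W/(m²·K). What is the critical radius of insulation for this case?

r_cr ≈ 13.6 mm

For a sphere r_cr = 2k/h = 2×0.169/24.8
r_cr = 13.6 mm; since the bare radius (30 mm) is above r_cr, any added insulation will reduce heat loss.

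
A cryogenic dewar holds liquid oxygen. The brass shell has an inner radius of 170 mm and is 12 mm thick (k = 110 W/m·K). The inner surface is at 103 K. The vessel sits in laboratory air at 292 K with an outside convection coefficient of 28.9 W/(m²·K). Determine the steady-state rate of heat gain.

Radial (spherical) resistances in series:
R_brass shell = (1/0.17 − 1/0.182)/(4π×110) = 2.806×10^-4 K/W
R_outer film = 1/(h·4πr_o²) = 1/(28.9×4π×0.182²) = 0.08313 K/W
R_total = 0.08341 K/W
Q = ΔT/R_total = 189/0.08341

Q ≈ 2270 W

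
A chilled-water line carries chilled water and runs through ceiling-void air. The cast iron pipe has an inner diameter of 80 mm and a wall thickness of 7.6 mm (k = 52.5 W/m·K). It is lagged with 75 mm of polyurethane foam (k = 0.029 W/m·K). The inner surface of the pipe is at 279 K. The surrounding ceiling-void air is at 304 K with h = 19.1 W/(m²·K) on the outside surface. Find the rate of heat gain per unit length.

Cylindrical conduction, so R = ln(r₂/r₁)/(2πkL) per layer, in series:
R_cast iron pipe wall = ln(47.6/40)/(2π×52.5×1) = 5.273×10^-4 K/W
R_polyurethane foam = ln(122.6/47.6)/(2π×0.029×1) = 5.192 K/W
R_outer film = 1/(h_o·2πr_oL) = 1/(19.1×2π×0.1226×1) = 0.06797 K/W
R_total = 5.261 K/W
Q = ΔT/R_total = 25/5.261

q′ ≈ 4.75 W/m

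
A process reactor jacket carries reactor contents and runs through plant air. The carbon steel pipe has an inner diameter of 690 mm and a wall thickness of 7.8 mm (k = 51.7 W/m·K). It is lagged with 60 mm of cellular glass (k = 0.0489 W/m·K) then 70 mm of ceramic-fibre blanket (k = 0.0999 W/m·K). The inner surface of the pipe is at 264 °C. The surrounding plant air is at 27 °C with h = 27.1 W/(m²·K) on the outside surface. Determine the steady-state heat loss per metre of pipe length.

q′ ≈ 307 W/m

Per-layer cylindrical resistances, series-summed:
R_carbon steel pipe wall = ln(352.8/345)/(2π×51.7×1) = 6.882×10^-5 K/W
R_cellular glass = ln(412.8/352.8)/(2π×0.0489×1) = 0.5112 K/W
R_ceramic-fibre blanket = ln(482.8/412.8)/(2π×0.0999×1) = 0.2495 K/W
R_outer film = 1/(h_o·2πr_oL) = 1/(27.1×2π×0.4828×1) = 0.01216 K/W
R_total = 0.773 K/W
Q = ΔT/R_total = 237/0.773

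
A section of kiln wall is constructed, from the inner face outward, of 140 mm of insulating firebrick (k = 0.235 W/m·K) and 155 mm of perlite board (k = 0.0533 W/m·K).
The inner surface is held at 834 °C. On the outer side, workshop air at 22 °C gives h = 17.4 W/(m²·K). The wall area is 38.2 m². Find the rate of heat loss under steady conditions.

Q ≈ 8710 W

Treating each layer as a thermal resistance in series:
R_insulating firebrick = L/(kA) = 0.14/(0.235×38.2) = 0.0156 K/W
R_perlite board = L/(kA) = 0.155/(0.0533×38.2) = 0.07613 K/W
R_outer film = 1/(h_o·A) = 1/(17.4×38.2) = 0.001504 K/W
R_total = 0.09323 K/W
Q = ΔT / R_total = 812 / 0.09323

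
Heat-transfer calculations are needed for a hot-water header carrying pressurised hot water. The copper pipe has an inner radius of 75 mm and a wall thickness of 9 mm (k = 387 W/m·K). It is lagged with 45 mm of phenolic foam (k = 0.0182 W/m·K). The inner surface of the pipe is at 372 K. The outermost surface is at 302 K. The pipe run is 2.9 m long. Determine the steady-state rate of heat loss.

Q ≈ 54.1 W

For a radial system each layer contributes R = ln(r_out/r_in)/(2πkL); films add R = 1/(hA).
R_copper pipe wall = ln(84/75)/(2π×387×2.9) = 1.607×10^-5 K/W
R_phenolic foam = ln(129/84)/(2π×0.0182×2.9) = 1.294 K/W
R_total = 1.294 K/W
Q = ΔT/R_total = 70/1.294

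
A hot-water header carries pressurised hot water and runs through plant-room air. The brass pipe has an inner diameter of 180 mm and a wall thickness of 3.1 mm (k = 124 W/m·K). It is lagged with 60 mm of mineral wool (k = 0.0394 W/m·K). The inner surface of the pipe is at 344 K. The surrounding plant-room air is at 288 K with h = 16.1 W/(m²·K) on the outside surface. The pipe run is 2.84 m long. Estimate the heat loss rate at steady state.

Q ≈ 76.7 W

Per-layer cylindrical resistances, series-summed:
R_brass pipe wall = ln(93.1/90)/(2π×124×2.84) = 1.53×10^-5 K/W
R_mineral wool = ln(153.1/93.1)/(2π×0.0394×2.84) = 0.7075 K/W
R_outer film = 1/(h_o·2πr_oL) = 1/(16.1×2π×0.1531×2.84) = 0.02274 K/W
R_total = 0.7303 K/W
Q = ΔT/R_total = 56/0.7303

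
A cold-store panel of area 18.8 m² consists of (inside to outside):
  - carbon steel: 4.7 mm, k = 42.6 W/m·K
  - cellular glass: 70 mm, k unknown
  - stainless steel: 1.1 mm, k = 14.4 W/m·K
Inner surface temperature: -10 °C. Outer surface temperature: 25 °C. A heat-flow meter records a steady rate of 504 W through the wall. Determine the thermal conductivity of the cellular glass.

k ≈ 0.0536 W/(m·K)

Treating each layer as a thermal resistance in series:
R_carbon steel = L/(kA) = 0.0047/(42.6×18.8) = 5.869×10^-6 K/W
R_stainless steel = L/(kA) = 0.0011/(14.4×18.8) = 4.063×10^-6 K/W
Sum of known resistances R_other = 9.932×10^-6 K/W
Total R = ΔT/Q = 35/504 = 0.06944 K/W
R_cellular glass = R_total − R_other = 0.06943 K/W
k = L/(R·A) = 0.07/(0.06943×18.8)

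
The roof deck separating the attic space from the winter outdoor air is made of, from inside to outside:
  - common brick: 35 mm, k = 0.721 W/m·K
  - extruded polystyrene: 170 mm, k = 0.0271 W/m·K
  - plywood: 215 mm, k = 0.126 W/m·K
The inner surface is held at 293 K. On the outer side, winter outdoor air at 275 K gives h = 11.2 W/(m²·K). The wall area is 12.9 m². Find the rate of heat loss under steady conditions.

Using the resistance-network approach (series):
R_common brick = L/(kA) = 0.035/(0.721×12.9) = 0.003763 K/W
R_extruded polystyrene = L/(kA) = 0.17/(0.0271×12.9) = 0.4863 K/W
R_plywood = L/(kA) = 0.215/(0.126×12.9) = 0.1323 K/W
R_outer film = 1/(h_o·A) = 1/(11.2×12.9) = 0.006921 K/W
R_total = 0.6292 K/W
Q = ΔT / R_total = 18 / 0.6292

Q ≈ 28.6 W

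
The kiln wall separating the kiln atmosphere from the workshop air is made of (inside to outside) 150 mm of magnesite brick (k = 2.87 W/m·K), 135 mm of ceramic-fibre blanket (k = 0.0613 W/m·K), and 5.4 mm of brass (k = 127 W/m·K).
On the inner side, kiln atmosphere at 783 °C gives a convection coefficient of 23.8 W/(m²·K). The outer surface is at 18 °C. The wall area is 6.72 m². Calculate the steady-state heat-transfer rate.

Q ≈ 2240 W

Using the resistance-network approach (series):
R_inner film = 1/(h_i·A) = 1/(23.8×6.72) = 0.006253 K/W
R_magnesite brick = L/(kA) = 0.15/(2.87×6.72) = 0.007778 K/W
R_ceramic-fibre blanket = L/(kA) = 0.135/(0.0613×6.72) = 0.3277 K/W
R_brass = L/(kA) = 0.0054/(127×6.72) = 6.327×10^-6 K/W
R_total = 0.3418 K/W
Q = ΔT / R_total = 765 / 0.3418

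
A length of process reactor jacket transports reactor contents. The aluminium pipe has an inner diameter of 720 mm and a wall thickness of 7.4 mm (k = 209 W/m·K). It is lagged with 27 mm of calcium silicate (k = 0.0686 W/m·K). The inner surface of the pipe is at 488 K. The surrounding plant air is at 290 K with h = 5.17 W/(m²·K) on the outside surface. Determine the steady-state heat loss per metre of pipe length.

q′ ≈ 816 W/m

Radial resistances (cylindrical: R_cond = ln(r_o/r_i)/(2πkL), R_conv = 1/(h·2πrL)):
R_aluminium pipe wall = ln(367.4/360)/(2π×209×1) = 1.549×10^-5 K/W
R_calcium silicate = ln(394.4/367.4)/(2π×0.0686×1) = 0.1645 K/W
R_outer film = 1/(h_o·2πr_oL) = 1/(5.17×2π×0.3944×1) = 0.07805 K/W
R_total = 0.2426 K/W
Q = ΔT/R_total = 198/0.2426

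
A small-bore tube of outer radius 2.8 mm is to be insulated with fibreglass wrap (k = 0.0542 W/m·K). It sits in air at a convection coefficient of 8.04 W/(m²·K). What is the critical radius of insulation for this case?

For a cylinder r_cr = k/h = 0.0542/8.04
r_cr = 6.74 mm; since the bare radius (2.8 mm) is below r_cr, adding a thin layer of insulation will *increase* heat loss.

r_cr ≈ 6.74 mm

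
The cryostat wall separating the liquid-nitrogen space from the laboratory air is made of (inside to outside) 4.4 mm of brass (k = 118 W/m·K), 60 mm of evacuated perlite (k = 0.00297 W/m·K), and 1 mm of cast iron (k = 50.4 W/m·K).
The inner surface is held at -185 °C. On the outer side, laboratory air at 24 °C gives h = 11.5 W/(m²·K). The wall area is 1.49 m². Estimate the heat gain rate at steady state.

Series thermal resistances:
R_brass = L/(kA) = 0.0044/(118×1.49) = 2.503×10^-5 K/W
R_evacuated perlite = L/(kA) = 0.06/(0.00297×1.49) = 13.56 K/W
R_cast iron = L/(kA) = 0.001/(50.4×1.49) = 1.332×10^-5 K/W
R_outer film = 1/(h_o·A) = 1/(11.5×1.49) = 0.05836 K/W
R_total = 13.62 K/W
Q = ΔT / R_total = 209 / 13.62

Q ≈ 15.3 W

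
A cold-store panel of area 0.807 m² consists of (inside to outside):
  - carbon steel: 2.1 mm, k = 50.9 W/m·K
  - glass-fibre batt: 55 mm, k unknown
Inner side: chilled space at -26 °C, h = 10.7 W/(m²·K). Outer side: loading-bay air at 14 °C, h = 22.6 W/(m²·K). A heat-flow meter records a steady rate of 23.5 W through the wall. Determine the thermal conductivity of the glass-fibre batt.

Thermal resistances in series:
R_inner film = 1/(h_i·A) = 1/(10.7×0.807) = 0.1158 K/W
R_carbon steel = L/(kA) = 0.0021/(50.9×0.807) = 5.112×10^-5 K/W
R_outer film = 1/(h_o·A) = 1/(22.6×0.807) = 0.05483 K/W
Sum of known resistances R_other = 0.1707 K/W
Total R = ΔT/Q = 40/23.5 = 1.702 K/W
R_glass-fibre batt = R_total − R_other = 1.531 K/W
k = L/(R·A) = 0.055/(1.531×0.807)

k ≈ 0.0445 W/(m·K)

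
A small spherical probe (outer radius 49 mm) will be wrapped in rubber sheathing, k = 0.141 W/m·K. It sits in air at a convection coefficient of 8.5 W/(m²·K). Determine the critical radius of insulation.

r_cr ≈ 33.2 mm

For a sphere r_cr = 2k/h = 2×0.141/8.5
r_cr = 33.2 mm; since the bare radius (49 mm) is above r_cr, any added insulation will reduce heat loss.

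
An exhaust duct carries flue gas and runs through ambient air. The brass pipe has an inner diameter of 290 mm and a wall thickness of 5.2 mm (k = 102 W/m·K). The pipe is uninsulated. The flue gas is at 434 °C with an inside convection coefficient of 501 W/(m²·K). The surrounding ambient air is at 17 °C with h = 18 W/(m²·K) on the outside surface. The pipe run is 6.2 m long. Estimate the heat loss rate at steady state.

Radial resistances (cylindrical: R_cond = ln(r_o/r_i)/(2πkL), R_conv = 1/(h·2πrL)):
R_inner film = 1/(h_i·2πr₁L) = 1/(501×2π×0.145×6.2) = 3.534×10^-4 K/W
R_brass pipe wall = ln(150.2/145)/(2π×102×6.2) = 8.867×10^-6 K/W
R_outer film = 1/(h_o·2πr_oL) = 1/(18×2π×0.1502×6.2) = 0.009495 K/W
R_total = 0.009857 K/W
Q = ΔT/R_total = 417/0.009857

Q ≈ 42300 W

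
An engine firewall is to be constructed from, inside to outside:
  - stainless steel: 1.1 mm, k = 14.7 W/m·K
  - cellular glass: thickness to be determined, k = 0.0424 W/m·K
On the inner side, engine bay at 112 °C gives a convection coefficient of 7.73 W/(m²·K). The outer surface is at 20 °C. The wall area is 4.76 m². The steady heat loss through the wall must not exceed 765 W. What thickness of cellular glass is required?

L ≈ 18.8 mm

Series thermal resistances:
R_inner film = 1/(h_i·A) = 1/(7.73×4.76) = 0.02718 K/W
R_stainless steel = L/(kA) = 0.0011/(14.7×4.76) = 1.572×10^-5 K/W
Sum of the known resistances R_other = 0.02719 K/W
Required total resistance R_tot = ΔT/Q_allow = 92/765 = 0.1203 K/W
R_cellular glass = R_tot − R_other = 0.09307 K/W
L = R·k·A = 0.09307×0.0424×4.76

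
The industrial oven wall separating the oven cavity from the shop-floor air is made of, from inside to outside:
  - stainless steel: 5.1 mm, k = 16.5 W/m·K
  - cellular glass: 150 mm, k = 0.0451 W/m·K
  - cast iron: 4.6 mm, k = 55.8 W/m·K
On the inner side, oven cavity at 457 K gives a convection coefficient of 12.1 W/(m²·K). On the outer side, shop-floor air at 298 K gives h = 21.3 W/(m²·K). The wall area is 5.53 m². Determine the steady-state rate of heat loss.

Q ≈ 254 W

Series thermal resistances:
R_inner film = 1/(h_i·A) = 1/(12.1×5.53) = 0.01494 K/W
R_stainless steel = L/(kA) = 0.0051/(16.5×5.53) = 5.589×10^-5 K/W
R_cellular glass = L/(kA) = 0.15/(0.0451×5.53) = 0.6014 K/W
R_cast iron = L/(kA) = 0.0046/(55.8×5.53) = 1.491×10^-5 K/W
R_outer film = 1/(h_o·A) = 1/(21.3×5.53) = 0.00849 K/W
R_total = 0.6249 K/W
Q = ΔT / R_total = 159 / 0.6249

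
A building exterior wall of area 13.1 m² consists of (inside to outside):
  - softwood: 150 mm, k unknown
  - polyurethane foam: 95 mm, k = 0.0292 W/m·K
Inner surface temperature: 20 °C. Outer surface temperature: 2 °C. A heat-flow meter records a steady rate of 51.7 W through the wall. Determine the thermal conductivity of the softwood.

Treating each layer as a thermal resistance in series:
R_polyurethane foam = L/(kA) = 0.095/(0.0292×13.1) = 0.2484 K/W
Sum of known resistances R_other = 0.2484 K/W
Total R = ΔT/Q = 18/51.7 = 0.3482 K/W
R_softwood = R_total − R_other = 0.09981 K/W
k = L/(R·A) = 0.15/(0.09981×13.1)

k ≈ 0.115 W/(m·K)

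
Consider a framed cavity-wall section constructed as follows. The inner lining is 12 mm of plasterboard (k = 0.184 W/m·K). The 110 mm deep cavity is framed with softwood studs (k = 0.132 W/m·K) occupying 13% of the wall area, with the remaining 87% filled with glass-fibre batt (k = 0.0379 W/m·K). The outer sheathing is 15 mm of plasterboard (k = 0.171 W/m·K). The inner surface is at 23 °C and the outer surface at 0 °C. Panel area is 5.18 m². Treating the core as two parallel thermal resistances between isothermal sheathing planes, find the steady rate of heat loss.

Q ≈ 50.8 W

Sheathing layers in series; stud and cavity paths in parallel between them.
R_inner = 0.012/(0.184×5.18) = 0.01259 K/W
R_stud  = 0.11/(0.132×0.13×5.18) = 1.238 K/W
R_cav   = 0.11/(0.0379×0.87×5.18) = 0.644 K/W
1/R_core = 1/R_stud + 1/R_cav → R_core = 0.4236 K/W
R_outer = 0.015/(0.171×5.18) = 0.01693 K/W
R_total = 0.4531 K/W
Q = ΔT/R_total = 23/0.4531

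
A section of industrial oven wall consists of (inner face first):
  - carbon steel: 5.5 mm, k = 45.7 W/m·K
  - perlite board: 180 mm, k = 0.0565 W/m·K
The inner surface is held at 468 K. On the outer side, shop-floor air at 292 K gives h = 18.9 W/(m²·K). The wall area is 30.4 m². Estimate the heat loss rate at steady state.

Series thermal resistances:
R_carbon steel = L/(kA) = 0.0055/(45.7×30.4) = 3.959×10^-6 K/W
R_perlite board = L/(kA) = 0.18/(0.0565×30.4) = 0.1048 K/W
R_outer film = 1/(h_o·A) = 1/(18.9×30.4) = 0.00174 K/W
R_total = 0.1065 K/W
Q = ΔT / R_total = 176 / 0.1065

Q ≈ 1650 W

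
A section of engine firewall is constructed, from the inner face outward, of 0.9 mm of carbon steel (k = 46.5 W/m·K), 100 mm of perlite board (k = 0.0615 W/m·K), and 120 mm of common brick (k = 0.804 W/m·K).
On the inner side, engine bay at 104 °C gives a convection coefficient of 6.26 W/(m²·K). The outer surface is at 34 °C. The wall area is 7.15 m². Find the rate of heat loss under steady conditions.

Q ≈ 259 W

Series thermal resistances:
R_inner film = 1/(h_i·A) = 1/(6.26×7.15) = 0.02234 K/W
R_carbon steel = L/(kA) = 0.0009/(46.5×7.15) = 2.707×10^-6 K/W
R_perlite board = L/(kA) = 0.1/(0.0615×7.15) = 0.2274 K/W
R_common brick = L/(kA) = 0.12/(0.804×7.15) = 0.02087 K/W
R_total = 0.2706 K/W
Q = ΔT / R_total = 70 / 0.2706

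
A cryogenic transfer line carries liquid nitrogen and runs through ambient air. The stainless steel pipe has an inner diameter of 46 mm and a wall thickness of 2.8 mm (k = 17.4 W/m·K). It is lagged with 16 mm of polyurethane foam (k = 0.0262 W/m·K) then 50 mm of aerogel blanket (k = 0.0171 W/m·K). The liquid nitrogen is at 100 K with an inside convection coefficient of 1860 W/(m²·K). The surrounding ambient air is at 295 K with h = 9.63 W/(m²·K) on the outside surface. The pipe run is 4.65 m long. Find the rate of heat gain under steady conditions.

Treating each annulus and film as a series resistance:
R_inner film = 1/(h_i·2πr₁L) = 1/(1860×2π×0.023×4.65) = 8.001×10^-4 K/W
R_stainless steel pipe wall = ln(25.8/23)/(2π×17.4×4.65) = 2.26×10^-4 K/W
R_polyurethane foam = ln(41.8/25.8)/(2π×0.0262×4.65) = 0.6304 K/W
R_aerogel blanket = ln(91.8/41.8)/(2π×0.0171×4.65) = 1.575 K/W
R_outer film = 1/(h_o·2πr_oL) = 1/(9.63×2π×0.0918×4.65) = 0.03872 K/W
R_total = 2.245 K/W
Q = ΔT/R_total = 195/2.245

Q ≈ 86.9 W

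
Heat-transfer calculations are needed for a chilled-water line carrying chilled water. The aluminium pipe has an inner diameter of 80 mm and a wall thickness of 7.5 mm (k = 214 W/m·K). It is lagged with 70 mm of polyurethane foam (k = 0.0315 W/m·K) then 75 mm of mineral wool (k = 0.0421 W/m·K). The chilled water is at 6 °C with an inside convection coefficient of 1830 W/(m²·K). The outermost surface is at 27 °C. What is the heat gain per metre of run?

q′ ≈ 3.26 W/m

Radial resistances (cylindrical: R_cond = ln(r_o/r_i)/(2πkL), R_conv = 1/(h·2πrL)):
R_inner film = 1/(h_i·2πr₁L) = 1/(1830×2π×0.04×1) = 0.002174 K/W
R_aluminium pipe wall = ln(47.5/40)/(2π×214×1) = 1.278×10^-4 K/W
R_polyurethane foam = ln(117.5/47.5)/(2π×0.0315×1) = 4.576 K/W
R_mineral wool = ln(192.5/117.5)/(2π×0.0421×1) = 1.866 K/W
R_total = 6.445 K/W
Q = ΔT/R_total = 21/6.445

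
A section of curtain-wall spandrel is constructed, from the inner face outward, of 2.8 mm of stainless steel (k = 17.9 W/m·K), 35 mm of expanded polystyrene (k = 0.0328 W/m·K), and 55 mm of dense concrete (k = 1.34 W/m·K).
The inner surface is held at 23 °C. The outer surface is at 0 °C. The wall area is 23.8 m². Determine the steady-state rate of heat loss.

Using the resistance-network approach (series):
R_stainless steel = L/(kA) = 0.0028/(17.9×23.8) = 6.572×10^-6 K/W
R_expanded polystyrene = L/(kA) = 0.035/(0.0328×23.8) = 0.04484 K/W
R_dense concrete = L/(kA) = 0.055/(1.34×23.8) = 0.001725 K/W
R_total = 0.04657 K/W
Q = ΔT / R_total = 23 / 0.04657

Q ≈ 494 W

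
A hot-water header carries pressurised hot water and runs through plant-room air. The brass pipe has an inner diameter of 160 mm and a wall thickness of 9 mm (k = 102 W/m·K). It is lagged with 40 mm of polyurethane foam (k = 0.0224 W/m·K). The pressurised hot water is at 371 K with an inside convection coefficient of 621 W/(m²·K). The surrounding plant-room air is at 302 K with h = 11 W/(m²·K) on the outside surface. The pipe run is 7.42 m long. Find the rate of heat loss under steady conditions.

For a radial system each layer contributes R = ln(r_out/r_in)/(2πkL); films add R = 1/(hA).
R_inner film = 1/(h_i·2πr₁L) = 1/(621×2π×0.08×7.42) = 4.318×10^-4 K/W
R_brass pipe wall = ln(89/80)/(2π×102×7.42) = 2.242×10^-5 K/W
R_polyurethane foam = ln(129/89)/(2π×0.0224×7.42) = 0.3554 K/W
R_outer film = 1/(h_o·2πr_oL) = 1/(11×2π×0.129×7.42) = 0.01512 K/W
R_total = 0.371 K/W
Q = ΔT/R_total = 69/0.371

Q ≈ 186 W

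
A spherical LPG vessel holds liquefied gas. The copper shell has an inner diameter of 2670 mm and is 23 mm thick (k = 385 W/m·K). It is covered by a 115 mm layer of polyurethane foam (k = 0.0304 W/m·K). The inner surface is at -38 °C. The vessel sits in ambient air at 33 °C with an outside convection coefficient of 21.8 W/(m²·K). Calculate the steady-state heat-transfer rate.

Q ≈ 467 W

For a spherical shell R = (1/r₁ − 1/r₂)/(4πk); film R = 1/(h·4πr²). In series:
R_copper shell = (1/1.335 − 1/1.358)/(4π×385) = 2.622×10^-6 K/W
R_polyurethane foam = (1/1.358 − 1/1.473)/(4π×0.0304) = 0.1505 K/W
R_outer film = 1/(h·4πr_o²) = 1/(21.8×4π×1.473²) = 0.001682 K/W
R_total = 0.1522 K/W
Q = ΔT/R_total = 71/0.1522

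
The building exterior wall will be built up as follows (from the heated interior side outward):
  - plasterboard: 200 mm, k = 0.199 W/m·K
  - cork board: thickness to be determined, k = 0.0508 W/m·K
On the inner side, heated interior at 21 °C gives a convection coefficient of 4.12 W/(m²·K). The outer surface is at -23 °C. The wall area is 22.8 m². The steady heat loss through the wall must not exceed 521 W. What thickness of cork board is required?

L ≈ 34.4 mm

Thermal resistances in series:
R_inner film = 1/(h_i·A) = 1/(4.12×22.8) = 0.01065 K/W
R_plasterboard = L/(kA) = 0.2/(0.199×22.8) = 0.04408 K/W
Sum of the known resistances R_other = 0.05473 K/W
Required total resistance R_tot = ΔT/Q_allow = 44/521 = 0.08445 K/W
R_cork board = R_tot − R_other = 0.02973 K/W
L = R·k·A = 0.02973×0.0508×22.8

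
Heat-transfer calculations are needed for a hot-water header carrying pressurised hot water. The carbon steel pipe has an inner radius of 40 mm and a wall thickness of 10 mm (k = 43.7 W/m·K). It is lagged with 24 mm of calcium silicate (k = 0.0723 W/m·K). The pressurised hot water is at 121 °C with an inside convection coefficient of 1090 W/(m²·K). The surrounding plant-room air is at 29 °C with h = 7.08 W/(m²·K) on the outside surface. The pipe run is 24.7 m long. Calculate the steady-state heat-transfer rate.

Per-layer cylindrical resistances, series-summed:
R_inner film = 1/(h_i·2πr₁L) = 1/(1090×2π×0.04×24.7) = 1.478×10^-4 K/W
R_carbon steel pipe wall = ln(50/40)/(2π×43.7×24.7) = 3.29×10^-5 K/W
R_calcium silicate = ln(74/50)/(2π×0.0723×24.7) = 0.03494 K/W
R_outer film = 1/(h_o·2πr_oL) = 1/(7.08×2π×0.074×24.7) = 0.0123 K/W
R_total = 0.04742 K/W
Q = ΔT/R_total = 92/0.04742

Q ≈ 1940 W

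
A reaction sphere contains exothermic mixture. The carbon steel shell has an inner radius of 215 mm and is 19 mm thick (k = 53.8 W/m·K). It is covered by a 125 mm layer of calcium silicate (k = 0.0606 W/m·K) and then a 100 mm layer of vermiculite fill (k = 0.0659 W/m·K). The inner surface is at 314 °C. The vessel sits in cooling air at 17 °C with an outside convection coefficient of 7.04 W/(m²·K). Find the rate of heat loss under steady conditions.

Radial (spherical) resistances in series:
R_carbon steel shell = (1/0.215 − 1/0.234)/(4π×53.8) = 5.586×10^-4 K/W
R_calcium silicate = (1/0.234 − 1/0.359)/(4π×0.0606) = 1.954 K/W
R_vermiculite fill = (1/0.359 − 1/0.459)/(4π×0.0659) = 0.7328 K/W
R_outer film = 1/(h·4πr_o²) = 1/(7.04×4π×0.459²) = 0.05365 K/W
R_total = 2.741 K/W
Q = ΔT/R_total = 297/2.741

Q ≈ 108 W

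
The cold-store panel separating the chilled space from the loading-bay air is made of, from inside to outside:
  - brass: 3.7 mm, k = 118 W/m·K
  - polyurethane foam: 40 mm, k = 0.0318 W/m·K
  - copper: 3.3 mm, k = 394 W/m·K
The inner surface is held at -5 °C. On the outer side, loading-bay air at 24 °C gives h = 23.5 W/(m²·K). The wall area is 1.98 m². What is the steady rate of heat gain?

Q ≈ 44.2 W

Using the resistance-network approach (series):
R_brass = L/(kA) = 0.0037/(118×1.98) = 1.584×10^-5 K/W
R_polyurethane foam = L/(kA) = 0.04/(0.0318×1.98) = 0.6353 K/W
R_copper = L/(kA) = 0.0033/(394×1.98) = 4.23×10^-6 K/W
R_outer film = 1/(h_o·A) = 1/(23.5×1.98) = 0.02149 K/W
R_total = 0.6568 K/W
Q = ΔT / R_total = 29 / 0.6568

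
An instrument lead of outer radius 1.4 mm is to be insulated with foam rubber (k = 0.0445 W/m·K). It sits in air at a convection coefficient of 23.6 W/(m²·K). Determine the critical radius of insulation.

r_cr ≈ 1.89 mm

For a cylinder r_cr = k/h = 0.0445/23.6
r_cr = 1.89 mm; since the bare radius (1.4 mm) is below r_cr, adding a thin layer of insulation will *increase* heat loss.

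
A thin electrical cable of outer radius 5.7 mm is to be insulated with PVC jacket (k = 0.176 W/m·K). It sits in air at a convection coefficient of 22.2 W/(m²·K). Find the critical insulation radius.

r_cr ≈ 7.93 mm

For a cylinder r_cr = k/h = 0.176/22.2
r_cr = 7.93 mm; since the bare radius (5.7 mm) is below r_cr, adding a thin layer of insulation will *increase* heat loss.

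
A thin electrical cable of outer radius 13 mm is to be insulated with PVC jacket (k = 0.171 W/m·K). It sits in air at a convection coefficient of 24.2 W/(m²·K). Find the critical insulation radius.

r_cr ≈ 7.07 mm

For a cylinder r_cr = k/h = 0.171/24.2
r_cr = 7.07 mm; since the bare radius (13 mm) is above r_cr, any added insulation will reduce heat loss.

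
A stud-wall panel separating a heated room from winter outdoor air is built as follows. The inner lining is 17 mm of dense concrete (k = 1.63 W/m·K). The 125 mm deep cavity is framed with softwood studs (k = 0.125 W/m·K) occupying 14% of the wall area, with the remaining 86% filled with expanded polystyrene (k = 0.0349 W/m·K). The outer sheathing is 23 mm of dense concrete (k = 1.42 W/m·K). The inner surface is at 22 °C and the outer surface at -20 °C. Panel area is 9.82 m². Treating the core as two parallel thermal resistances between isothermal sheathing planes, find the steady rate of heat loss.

Sheathing layers in series; stud and cavity paths in parallel between them.
R_inner = 0.017/(1.63×9.82) = 0.001062 K/W
R_stud  = 0.125/(0.125×0.14×9.82) = 0.7274 K/W
R_cav   = 0.125/(0.0349×0.86×9.82) = 0.4241 K/W
1/R_core = 1/R_stud + 1/R_cav → R_core = 0.2679 K/W
R_outer = 0.023/(1.42×9.82) = 0.001649 K/W
R_total = 0.2706 K/W
Q = ΔT/R_total = 42/0.2706

Q ≈ 155 W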